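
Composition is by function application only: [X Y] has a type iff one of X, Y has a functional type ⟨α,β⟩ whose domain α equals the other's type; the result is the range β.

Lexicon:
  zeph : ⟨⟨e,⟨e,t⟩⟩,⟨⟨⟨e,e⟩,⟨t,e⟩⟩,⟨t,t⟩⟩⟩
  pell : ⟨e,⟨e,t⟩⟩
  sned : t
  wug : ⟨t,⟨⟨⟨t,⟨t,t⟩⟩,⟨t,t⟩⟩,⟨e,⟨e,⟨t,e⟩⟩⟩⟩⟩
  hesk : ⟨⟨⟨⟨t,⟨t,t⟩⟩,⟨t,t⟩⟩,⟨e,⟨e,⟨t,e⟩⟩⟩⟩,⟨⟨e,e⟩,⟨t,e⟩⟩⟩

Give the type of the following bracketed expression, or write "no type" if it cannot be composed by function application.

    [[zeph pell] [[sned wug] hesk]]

⟨t,t⟩

[zeph pell]: functor zeph : ⟨⟨e,⟨e,t⟩⟩,⟨⟨⟨e,e⟩,⟨t,e⟩⟩,⟨t,t⟩⟩⟩, argument pell : ⟨e,⟨e,t⟩⟩; result ⟨⟨⟨e,e⟩,⟨t,e⟩⟩,⟨t,t⟩⟩.
[sned wug]: functor wug : ⟨t,⟨⟨⟨t,⟨t,t⟩⟩,⟨t,t⟩⟩,⟨e,⟨e,⟨t,e⟩⟩⟩⟩⟩, argument sned : t; result ⟨⟨⟨t,⟨t,t⟩⟩,⟨t,t⟩⟩,⟨e,⟨e,⟨t,e⟩⟩⟩⟩.
[[sned wug] hesk]: functor hesk : ⟨⟨⟨⟨t,⟨t,t⟩⟩,⟨t,t⟩⟩,⟨e,⟨e,⟨t,e⟩⟩⟩⟩,⟨⟨e,e⟩,⟨t,e⟩⟩⟩, argument [sned wug] : ⟨⟨⟨t,⟨t,t⟩⟩,⟨t,t⟩⟩,⟨e,⟨e,⟨t,e⟩⟩⟩⟩; result ⟨⟨e,e⟩,⟨t,e⟩⟩.
[[zeph pell] [[sned wug] hesk]]: functor [zeph pell] : ⟨⟨⟨e,e⟩,⟨t,e⟩⟩,⟨t,t⟩⟩, argument [[sned wug] hesk] : ⟨⟨e,e⟩,⟨t,e⟩⟩; result ⟨t,t⟩.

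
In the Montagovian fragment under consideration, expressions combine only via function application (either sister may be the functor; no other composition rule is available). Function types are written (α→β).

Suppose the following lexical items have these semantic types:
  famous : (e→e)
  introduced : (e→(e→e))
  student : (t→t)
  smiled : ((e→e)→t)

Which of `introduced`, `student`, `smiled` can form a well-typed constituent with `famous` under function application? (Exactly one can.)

introduced : (e→(e→e)) — does not combine with famous.
student : (t→t) — does not combine with famous.
smiled — combines: smiled : ((e→e)→t) takes famous : (e→e) as argument, giving t.

smiled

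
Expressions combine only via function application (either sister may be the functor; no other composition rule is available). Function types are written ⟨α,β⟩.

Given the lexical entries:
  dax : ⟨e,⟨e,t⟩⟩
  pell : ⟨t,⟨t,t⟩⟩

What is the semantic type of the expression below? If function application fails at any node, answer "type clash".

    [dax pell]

type clash

[dax pell]: ⟨e,⟨e,t⟩⟩ with ⟨t,⟨t,t⟩⟩ — neither is a function whose domain matches the other; composition fails here.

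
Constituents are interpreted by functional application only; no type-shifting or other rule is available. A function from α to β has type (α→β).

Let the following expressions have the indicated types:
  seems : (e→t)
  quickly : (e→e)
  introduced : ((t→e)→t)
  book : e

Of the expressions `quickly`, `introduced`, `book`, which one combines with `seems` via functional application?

book

quickly : (e→e) — no; seems wants e, and quickly wants e.
introduced : ((t→e)→t) — no; seems wants e, and introduced wants (t→e).
book — combines: seems : (e→t) takes book : e as argument, giving t.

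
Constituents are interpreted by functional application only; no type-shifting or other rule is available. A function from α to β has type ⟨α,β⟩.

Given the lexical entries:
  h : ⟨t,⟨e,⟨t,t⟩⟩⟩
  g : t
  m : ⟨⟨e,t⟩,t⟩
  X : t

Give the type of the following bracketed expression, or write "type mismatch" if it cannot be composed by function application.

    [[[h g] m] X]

type mismatch

[h g]: functor h : ⟨t,⟨e,⟨t,t⟩⟩⟩, argument g : t; result ⟨e,⟨t,t⟩⟩.
[[h g] m]: ⟨e,⟨t,t⟩⟩ with ⟨⟨e,t⟩,t⟩ — neither is a function whose domain matches the other; composition fails here.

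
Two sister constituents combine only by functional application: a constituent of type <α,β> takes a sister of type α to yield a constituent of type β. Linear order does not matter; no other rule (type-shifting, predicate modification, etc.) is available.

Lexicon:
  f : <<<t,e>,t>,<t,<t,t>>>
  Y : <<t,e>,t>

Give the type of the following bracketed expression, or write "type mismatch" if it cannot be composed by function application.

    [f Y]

[f Y]: <<<t,e>,t>,<t,<t,t>>> applied to <<t,e>,t> yields <t,<t,t>>.

<t,<t,t>>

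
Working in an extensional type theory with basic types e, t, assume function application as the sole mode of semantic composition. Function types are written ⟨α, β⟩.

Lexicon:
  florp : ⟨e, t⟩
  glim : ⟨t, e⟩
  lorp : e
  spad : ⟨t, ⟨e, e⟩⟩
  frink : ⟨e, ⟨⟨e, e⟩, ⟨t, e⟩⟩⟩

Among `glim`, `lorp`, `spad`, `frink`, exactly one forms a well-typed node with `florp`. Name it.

lorp

glim : ⟨t, e⟩ — florp needs e; glim needs t; neither fits.
lorp — combines: florp : ⟨e, t⟩ takes lorp : e as argument, giving t.
spad : ⟨t, ⟨e, e⟩⟩ — florp needs e; spad needs t; neither fits.
frink : ⟨e, ⟨⟨e, e⟩, ⟨t, e⟩⟩⟩ — florp needs e; frink needs e; neither fits.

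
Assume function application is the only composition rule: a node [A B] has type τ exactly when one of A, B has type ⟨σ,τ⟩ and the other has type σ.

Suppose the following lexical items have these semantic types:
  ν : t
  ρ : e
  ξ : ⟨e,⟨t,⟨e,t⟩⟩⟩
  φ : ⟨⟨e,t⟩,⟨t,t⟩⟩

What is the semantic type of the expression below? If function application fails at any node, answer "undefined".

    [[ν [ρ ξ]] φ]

⟨t,t⟩

[ρ ξ]: ⟨e,⟨t,⟨e,t⟩⟩⟩ applied to e yields ⟨t,⟨e,t⟩⟩.
[ν [ρ ξ]]: ⟨t,⟨e,t⟩⟩ applied to t yields ⟨e,t⟩.
[[ν [ρ ξ]] φ]: ⟨⟨e,t⟩,⟨t,t⟩⟩ applied to ⟨e,t⟩ yields ⟨t,t⟩.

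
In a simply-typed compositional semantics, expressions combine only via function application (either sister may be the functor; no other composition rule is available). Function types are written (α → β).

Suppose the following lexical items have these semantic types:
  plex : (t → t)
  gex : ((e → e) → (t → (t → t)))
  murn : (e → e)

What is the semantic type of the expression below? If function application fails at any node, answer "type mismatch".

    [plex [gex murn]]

At [gex murn], gex : ((e → e) → (t → (t → t))) takes murn : (e → e), giving (t → (t → t)).
[plex [gex murn]]: (t → t) with (t → (t → t)) — neither is a function whose domain matches the other; composition fails here.

type mismatch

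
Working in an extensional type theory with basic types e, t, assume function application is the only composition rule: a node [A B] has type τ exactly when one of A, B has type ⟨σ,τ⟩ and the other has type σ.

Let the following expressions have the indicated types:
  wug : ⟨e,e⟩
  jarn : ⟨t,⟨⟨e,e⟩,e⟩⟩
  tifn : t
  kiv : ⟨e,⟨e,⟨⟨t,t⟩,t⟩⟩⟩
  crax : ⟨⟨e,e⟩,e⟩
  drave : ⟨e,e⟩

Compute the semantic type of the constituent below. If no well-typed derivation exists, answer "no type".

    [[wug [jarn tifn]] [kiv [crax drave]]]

[jarn tifn] — jarn of type ⟨t,⟨⟨e,e⟩,e⟩⟩ combines with tifn of type t: type ⟨⟨e,e⟩,e⟩.
[wug [jarn tifn]] — [jarn tifn] of type ⟨⟨e,e⟩,e⟩ combines with wug of type ⟨e,e⟩: type e.
[crax drave] — crax of type ⟨⟨e,e⟩,e⟩ combines with drave of type ⟨e,e⟩: type e.
[kiv [crax drave]] — kiv of type ⟨e,⟨e,⟨⟨t,t⟩,t⟩⟩⟩ combines with [crax drave] of type e: type ⟨e,⟨⟨t,t⟩,t⟩⟩.
[[wug [jarn tifn]] [kiv [crax drave]]] — [kiv [crax drave]] of type ⟨e,⟨⟨t,t⟩,t⟩⟩ combines with [wug [jarn tifn]] of type e: type ⟨⟨t,t⟩,t⟩.

⟨⟨t,t⟩,t⟩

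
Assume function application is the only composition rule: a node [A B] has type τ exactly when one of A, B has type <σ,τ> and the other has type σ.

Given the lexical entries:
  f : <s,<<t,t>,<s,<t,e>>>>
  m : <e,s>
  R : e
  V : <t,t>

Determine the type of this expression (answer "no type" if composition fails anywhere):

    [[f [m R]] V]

<s,<t,e>>

[m R] — m of type <e,s> combines with R of type e: type s.
[f [m R]] — f of type <s,<<t,t>,<s,<t,e>>>> combines with [m R] of type s: type <<t,t>,<s,<t,e>>>.
[[f [m R]] V] — [f [m R]] of type <<t,t>,<s,<t,e>>> combines with V of type <t,t>: type <s,<t,e>>.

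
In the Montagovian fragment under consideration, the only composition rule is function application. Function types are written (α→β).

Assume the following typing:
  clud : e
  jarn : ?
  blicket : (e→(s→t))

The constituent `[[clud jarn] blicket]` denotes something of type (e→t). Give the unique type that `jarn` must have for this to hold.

(e→((e→(s→t))→(e→t)))

At [[clud jarn] blicket] (required: (e→t)): blicket is (e→(s→t)), which is not a function with range (e→t); hence [clud jarn] is the functor — type ((e→(s→t))→(e→t)).
At [clud jarn] (required: ((e→(s→t))→(e→t))): clud is e, which is not a function with range ((e→(s→t))→(e→t)); hence jarn is the functor — type (e→((e→(s→t))→(e→t))).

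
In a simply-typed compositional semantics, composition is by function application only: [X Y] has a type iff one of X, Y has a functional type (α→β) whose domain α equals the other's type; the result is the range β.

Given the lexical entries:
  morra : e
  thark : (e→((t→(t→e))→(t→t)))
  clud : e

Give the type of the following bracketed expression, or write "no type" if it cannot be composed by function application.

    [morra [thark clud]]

no type

At [thark clud], thark : (e→((t→(t→e))→(t→t))) takes clud : e, giving ((t→(t→e))→(t→t)).
[morra [thark clud]]: e and ((t→(t→e))→(t→t)) cannot combine by function application — type clash.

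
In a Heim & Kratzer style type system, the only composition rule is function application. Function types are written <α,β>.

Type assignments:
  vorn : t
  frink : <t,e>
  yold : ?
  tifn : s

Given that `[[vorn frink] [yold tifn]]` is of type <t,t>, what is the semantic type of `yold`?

For [[vorn frink] [yold tifn]] to have type <t,t> with [vorn frink] of type e, [yold tifn] must be the function: [yold tifn] : <e,<t,t>>.
For [yold tifn] to have type <e,<t,t>> with tifn of type s, yold must be the function: yold : <s,<e,<t,t>>>.

<s,<e,<t,t>>>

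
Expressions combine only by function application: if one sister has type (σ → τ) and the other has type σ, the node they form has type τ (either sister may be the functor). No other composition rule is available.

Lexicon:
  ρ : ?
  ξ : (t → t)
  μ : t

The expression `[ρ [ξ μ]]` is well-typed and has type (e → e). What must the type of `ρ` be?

(t → (e → e))

[ρ [ξ μ]] must have type (e → e). The sister [ξ μ] has type t; that is not a function onto (e → e), so ρ must be the functor, of type (t → (e → e)).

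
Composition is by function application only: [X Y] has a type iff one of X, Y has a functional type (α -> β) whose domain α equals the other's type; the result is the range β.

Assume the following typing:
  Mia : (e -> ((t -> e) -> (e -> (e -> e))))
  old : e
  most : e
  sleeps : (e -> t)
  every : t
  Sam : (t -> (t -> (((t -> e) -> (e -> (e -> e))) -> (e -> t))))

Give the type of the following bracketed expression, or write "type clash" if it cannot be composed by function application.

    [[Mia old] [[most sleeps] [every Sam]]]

At [Mia old], Mia : (e -> ((t -> e) -> (e -> (e -> e)))) takes old : e, giving ((t -> e) -> (e -> (e -> e))).
At [most sleeps], sleeps : (e -> t) takes most : e, giving t.
At [every Sam], Sam : (t -> (t -> (((t -> e) -> (e -> (e -> e))) -> (e -> t)))) takes every : t, giving (t -> (((t -> e) -> (e -> (e -> e))) -> (e -> t))).
At [[most sleeps] [every Sam]], [every Sam] : (t -> (((t -> e) -> (e -> (e -> e))) -> (e -> t))) takes [most sleeps] : t, giving (((t -> e) -> (e -> (e -> e))) -> (e -> t)).
At [[Mia old] [[most sleeps] [every Sam]]], [[most sleeps] [every Sam]] : (((t -> e) -> (e -> (e -> e))) -> (e -> t)) takes [Mia old] : ((t -> e) -> (e -> (e -> e))), giving (e -> t).

(e -> t)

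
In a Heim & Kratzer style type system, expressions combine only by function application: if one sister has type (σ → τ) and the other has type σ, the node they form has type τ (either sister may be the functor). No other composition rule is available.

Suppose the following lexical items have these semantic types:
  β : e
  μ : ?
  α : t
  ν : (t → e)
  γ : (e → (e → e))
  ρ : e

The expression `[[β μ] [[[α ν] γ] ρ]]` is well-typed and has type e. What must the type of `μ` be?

(e → (e → e))

At [[β μ] [[[α ν] γ] ρ]] (required: e): [[[α ν] γ] ρ] is e, which is not a function with range e; hence [β μ] is the functor — type (e → e).
At [β μ] (required: (e → e)): β is e, which is not a function with range (e → e); hence μ is the functor — type (e → (e → e)).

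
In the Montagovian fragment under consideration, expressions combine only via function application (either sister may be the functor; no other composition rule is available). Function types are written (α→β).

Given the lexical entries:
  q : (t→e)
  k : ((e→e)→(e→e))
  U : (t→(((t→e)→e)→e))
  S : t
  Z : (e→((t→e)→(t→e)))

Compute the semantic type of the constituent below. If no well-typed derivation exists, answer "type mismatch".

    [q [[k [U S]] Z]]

type mismatch

[U S]: functor U : (t→(((t→e)→e)→e)), argument S : t; result (((t→e)→e)→e).
[k [U S]]: ((e→e)→(e→e)) with (((t→e)→e)→e) — neither is a function whose domain matches the other; composition fails here.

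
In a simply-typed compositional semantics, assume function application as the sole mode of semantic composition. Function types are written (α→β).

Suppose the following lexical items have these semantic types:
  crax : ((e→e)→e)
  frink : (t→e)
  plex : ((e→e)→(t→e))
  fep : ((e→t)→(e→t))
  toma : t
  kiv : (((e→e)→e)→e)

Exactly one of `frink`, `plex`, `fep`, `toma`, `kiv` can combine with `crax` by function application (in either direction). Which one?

frink : (t→e) — no; crax wants (e→e), and frink wants t.
plex : ((e→e)→(t→e)) — no; crax wants (e→e), and plex wants (e→e).
fep : ((e→t)→(e→t)) — no; crax wants (e→e), and fep wants (e→t).
toma : t — no; crax wants (e→e), and toma wants nothing (atomic).
kiv — combines: kiv : (((e→e)→e)→e) takes crax : ((e→e)→e) as argument, giving e.

kiv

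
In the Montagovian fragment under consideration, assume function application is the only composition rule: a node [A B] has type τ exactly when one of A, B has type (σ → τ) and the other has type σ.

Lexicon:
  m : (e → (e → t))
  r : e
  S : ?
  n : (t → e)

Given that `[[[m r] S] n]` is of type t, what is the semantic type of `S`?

For [[[m r] S] n] to have type t with n of type (t → e), [[m r] S] must be the function: [[m r] S] : ((t → e) → t).
For [[m r] S] to have type ((t → e) → t) with [m r] of type (e → t), S must be the function: S : ((e → t) → ((t → e) → t)).

((e → t) → ((t → e) → t))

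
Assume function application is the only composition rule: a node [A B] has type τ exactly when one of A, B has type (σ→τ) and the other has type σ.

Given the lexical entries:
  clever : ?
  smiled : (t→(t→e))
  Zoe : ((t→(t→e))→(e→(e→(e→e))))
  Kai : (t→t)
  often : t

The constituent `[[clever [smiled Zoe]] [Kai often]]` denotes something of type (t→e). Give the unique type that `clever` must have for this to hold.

((e→(e→(e→e)))→(t→(t→e)))

At [[clever [smiled Zoe]] [Kai often]] (required: (t→e)): [Kai often] is t, which is not a function with range (t→e); hence [clever [smiled Zoe]] is the functor — type (t→(t→e)).
At [clever [smiled Zoe]] (required: (t→(t→e))): [smiled Zoe] is (e→(e→(e→e))), which is not a function with range (t→(t→e)); hence clever is the functor — type ((e→(e→(e→e)))→(t→(t→e))).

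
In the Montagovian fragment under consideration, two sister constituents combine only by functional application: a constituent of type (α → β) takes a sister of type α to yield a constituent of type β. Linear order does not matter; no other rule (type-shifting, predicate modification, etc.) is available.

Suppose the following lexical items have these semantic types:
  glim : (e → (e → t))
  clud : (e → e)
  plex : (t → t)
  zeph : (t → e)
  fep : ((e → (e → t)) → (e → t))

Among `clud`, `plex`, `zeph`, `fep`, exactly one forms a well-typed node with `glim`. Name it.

clud : (e → e) — glim needs e; clud needs e; neither fits.
plex : (t → t) — glim needs e; plex needs t; neither fits.
zeph : (t → e) — glim needs e; zeph needs t; neither fits.
fep — combines: fep : ((e → (e → t)) → (e → t)) takes glim : (e → (e → t)) as argument, giving (e → t).

fep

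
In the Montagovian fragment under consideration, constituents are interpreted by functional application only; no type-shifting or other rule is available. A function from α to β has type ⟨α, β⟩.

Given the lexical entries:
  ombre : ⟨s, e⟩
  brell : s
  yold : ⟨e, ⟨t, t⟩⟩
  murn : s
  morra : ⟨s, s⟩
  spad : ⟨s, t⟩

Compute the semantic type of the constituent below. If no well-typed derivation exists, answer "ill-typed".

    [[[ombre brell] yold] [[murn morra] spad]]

t

[ombre brell] — ombre of type ⟨s, e⟩ combines with brell of type s: type e.
[[ombre brell] yold] — yold of type ⟨e, ⟨t, t⟩⟩ combines with [ombre brell] of type e: type ⟨t, t⟩.
[murn morra] — morra of type ⟨s, s⟩ combines with murn of type s: type s.
[[murn morra] spad] — spad of type ⟨s, t⟩ combines with [murn morra] of type s: type t.
[[[ombre brell] yold] [[murn morra] spad]] — [[ombre brell] yold] of type ⟨t, t⟩ combines with [[murn morra] spad] of type t: type t.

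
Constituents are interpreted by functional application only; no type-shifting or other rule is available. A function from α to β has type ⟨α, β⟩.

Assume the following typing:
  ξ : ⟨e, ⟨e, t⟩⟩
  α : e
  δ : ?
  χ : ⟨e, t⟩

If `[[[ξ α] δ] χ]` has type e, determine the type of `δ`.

⟨⟨e, t⟩, ⟨⟨e, t⟩, e⟩⟩

[[[ξ α] δ] χ] must have type e. The sister χ has type ⟨e, t⟩; that is not a function onto e, so [[ξ α] δ] must be the functor, of type ⟨⟨e, t⟩, e⟩.
[[ξ α] δ] must have type ⟨⟨e, t⟩, e⟩. The sister [ξ α] has type ⟨e, t⟩; that is not a function onto ⟨⟨e, t⟩, e⟩, so δ must be the functor, of type ⟨⟨e, t⟩, ⟨⟨e, t⟩, e⟩⟩.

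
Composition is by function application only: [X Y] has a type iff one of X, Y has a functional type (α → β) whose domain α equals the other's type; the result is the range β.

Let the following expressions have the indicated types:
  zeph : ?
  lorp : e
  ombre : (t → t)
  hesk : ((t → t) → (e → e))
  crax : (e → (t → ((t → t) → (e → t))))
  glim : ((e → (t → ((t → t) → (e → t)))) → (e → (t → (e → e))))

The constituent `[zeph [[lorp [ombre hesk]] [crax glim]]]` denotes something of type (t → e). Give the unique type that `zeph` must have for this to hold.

((t → (e → e)) → (t → e))

At [zeph [[lorp [ombre hesk]] [crax glim]]] (required: (t → e)): [[lorp [ombre hesk]] [crax glim]] is (t → (e → e)), which is not a function with range (t → e); hence zeph is the functor — type ((t → (e → e)) → (t → e)).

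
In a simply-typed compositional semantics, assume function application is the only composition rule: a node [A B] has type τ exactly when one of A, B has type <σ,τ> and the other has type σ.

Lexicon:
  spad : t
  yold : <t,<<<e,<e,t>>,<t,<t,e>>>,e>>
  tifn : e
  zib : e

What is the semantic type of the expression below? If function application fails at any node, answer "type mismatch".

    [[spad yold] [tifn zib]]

[spad yold] — yold of type <t,<<<e,<e,t>>,<t,<t,e>>>,e>> combines with spad of type t: type <<<e,<e,t>>,<t,<t,e>>>,e>.
[tifn zib]: e with e — neither is a function whose domain matches the other; composition fails here.

type mismatch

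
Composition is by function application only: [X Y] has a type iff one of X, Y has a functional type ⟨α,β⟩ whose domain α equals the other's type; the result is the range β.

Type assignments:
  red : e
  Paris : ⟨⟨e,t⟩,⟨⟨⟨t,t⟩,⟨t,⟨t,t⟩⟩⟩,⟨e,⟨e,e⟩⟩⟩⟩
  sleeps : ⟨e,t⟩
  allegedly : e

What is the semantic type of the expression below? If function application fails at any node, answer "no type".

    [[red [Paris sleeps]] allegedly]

[Paris sleeps] — Paris of type ⟨⟨e,t⟩,⟨⟨⟨t,t⟩,⟨t,⟨t,t⟩⟩⟩,⟨e,⟨e,e⟩⟩⟩⟩ combines with sleeps of type ⟨e,t⟩: type ⟨⟨⟨t,t⟩,⟨t,⟨t,t⟩⟩⟩,⟨e,⟨e,e⟩⟩⟩.
[red [Paris sleeps]]: e with ⟨⟨⟨t,t⟩,⟨t,⟨t,t⟩⟩⟩,⟨e,⟨e,e⟩⟩⟩ — neither is a function whose domain matches the other; composition fails here.

no type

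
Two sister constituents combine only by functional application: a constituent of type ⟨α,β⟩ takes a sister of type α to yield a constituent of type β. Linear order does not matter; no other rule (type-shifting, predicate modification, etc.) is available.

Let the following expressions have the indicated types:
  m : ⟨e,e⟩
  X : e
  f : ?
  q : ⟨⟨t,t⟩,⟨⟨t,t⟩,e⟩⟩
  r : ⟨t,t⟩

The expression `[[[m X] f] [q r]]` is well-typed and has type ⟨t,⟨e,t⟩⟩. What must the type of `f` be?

⟨e,⟨⟨⟨t,t⟩,e⟩,⟨t,⟨e,t⟩⟩⟩⟩

[[[m X] f] [q r]] must have type ⟨t,⟨e,t⟩⟩. The sister [q r] has type ⟨⟨t,t⟩,e⟩; that is not a function onto ⟨t,⟨e,t⟩⟩, so [[m X] f] must be the functor, of type ⟨⟨⟨t,t⟩,e⟩,⟨t,⟨e,t⟩⟩⟩.
[[m X] f] must have type ⟨⟨⟨t,t⟩,e⟩,⟨t,⟨e,t⟩⟩⟩. The sister [m X] has type e; that is not a function onto ⟨⟨⟨t,t⟩,e⟩,⟨t,⟨e,t⟩⟩⟩, so f must be the functor, of type ⟨e,⟨⟨⟨t,t⟩,e⟩,⟨t,⟨e,t⟩⟩⟩⟩.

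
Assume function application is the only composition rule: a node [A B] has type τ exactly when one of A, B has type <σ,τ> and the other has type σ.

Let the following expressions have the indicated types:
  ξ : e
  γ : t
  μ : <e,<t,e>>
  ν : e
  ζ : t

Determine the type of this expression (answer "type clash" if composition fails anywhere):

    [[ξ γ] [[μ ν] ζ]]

[ξ γ]: e and t cannot combine by function application — type clash.

type clash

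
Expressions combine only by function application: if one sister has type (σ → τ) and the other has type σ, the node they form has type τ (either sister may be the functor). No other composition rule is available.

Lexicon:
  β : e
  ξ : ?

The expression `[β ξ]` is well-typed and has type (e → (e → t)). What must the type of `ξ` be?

(e → (e → (e → t)))

[β ξ] must have type (e → (e → t)). The sister β has type e; that is not a function onto (e → (e → t)), so ξ must be the functor, of type (e → (e → (e → t))).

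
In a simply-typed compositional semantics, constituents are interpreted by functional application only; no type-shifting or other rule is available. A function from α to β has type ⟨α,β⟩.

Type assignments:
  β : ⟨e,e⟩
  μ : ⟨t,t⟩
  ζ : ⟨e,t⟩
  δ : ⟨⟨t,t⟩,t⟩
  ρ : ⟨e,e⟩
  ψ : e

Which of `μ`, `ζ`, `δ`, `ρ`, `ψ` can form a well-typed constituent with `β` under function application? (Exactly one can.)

ψ

μ : ⟨t,t⟩ — no; β wants e, and μ wants t.
ζ : ⟨e,t⟩ — no; β wants e, and ζ wants e.
δ : ⟨⟨t,t⟩,t⟩ — no; β wants e, and δ wants ⟨t,t⟩.
ρ : ⟨e,e⟩ — no; β wants e, and ρ wants e.
ψ — combines: β : ⟨e,e⟩ takes ψ : e as argument, giving e.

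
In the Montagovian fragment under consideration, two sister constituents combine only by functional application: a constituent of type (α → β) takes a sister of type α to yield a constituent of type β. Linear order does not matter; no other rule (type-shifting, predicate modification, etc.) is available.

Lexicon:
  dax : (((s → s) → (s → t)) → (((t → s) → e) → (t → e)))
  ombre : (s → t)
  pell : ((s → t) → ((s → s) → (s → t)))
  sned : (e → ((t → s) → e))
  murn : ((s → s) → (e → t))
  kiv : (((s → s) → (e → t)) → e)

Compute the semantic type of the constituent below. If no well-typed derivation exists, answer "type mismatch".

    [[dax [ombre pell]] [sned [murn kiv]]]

(t → e)

[ombre pell]: functor pell : ((s → t) → ((s → s) → (s → t))), argument ombre : (s → t); result ((s → s) → (s → t)).
[dax [ombre pell]]: functor dax : (((s → s) → (s → t)) → (((t → s) → e) → (t → e))), argument [ombre pell] : ((s → s) → (s → t)); result (((t → s) → e) → (t → e)).
[murn kiv]: functor kiv : (((s → s) → (e → t)) → e), argument murn : ((s → s) → (e → t)); result e.
[sned [murn kiv]]: functor sned : (e → ((t → s) → e)), argument [murn kiv] : e; result ((t → s) → e).
[[dax [ombre pell]] [sned [murn kiv]]]: functor [dax [ombre pell]] : (((t → s) → e) → (t → e)), argument [sned [murn kiv]] : ((t → s) → e); result (t → e).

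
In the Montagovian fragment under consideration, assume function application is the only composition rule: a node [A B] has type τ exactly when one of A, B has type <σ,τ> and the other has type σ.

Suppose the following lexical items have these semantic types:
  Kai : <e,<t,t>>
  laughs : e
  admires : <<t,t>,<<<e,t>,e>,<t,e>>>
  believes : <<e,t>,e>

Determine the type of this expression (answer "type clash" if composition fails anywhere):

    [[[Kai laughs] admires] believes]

[Kai laughs]: functor Kai : <e,<t,t>>, argument laughs : e; result <t,t>.
[[Kai laughs] admires]: functor admires : <<t,t>,<<<e,t>,e>,<t,e>>>, argument [Kai laughs] : <t,t>; result <<<e,t>,e>,<t,e>>.
[[[Kai laughs] admires] believes]: functor [[Kai laughs] admires] : <<<e,t>,e>,<t,e>>, argument believes : <<e,t>,e>; result <t,e>.

<t,e>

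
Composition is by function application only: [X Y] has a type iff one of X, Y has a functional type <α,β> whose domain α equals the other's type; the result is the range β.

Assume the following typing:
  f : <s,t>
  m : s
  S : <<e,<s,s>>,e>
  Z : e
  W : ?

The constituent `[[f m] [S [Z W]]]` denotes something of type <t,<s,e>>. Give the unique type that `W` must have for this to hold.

<e,<<<e,<s,s>>,e>,<t,<t,<s,e>>>>>

For [[f m] [S [Z W]]] to have type <t,<s,e>> with [f m] of type t, [S [Z W]] must be the function: [S [Z W]] : <t,<t,<s,e>>>.
For [S [Z W]] to have type <t,<t,<s,e>>> with S of type <<e,<s,s>>,e>, [Z W] must be the function: [Z W] : <<<e,<s,s>>,e>,<t,<t,<s,e>>>>.
For [Z W] to have type <<<e,<s,s>>,e>,<t,<t,<s,e>>>> with Z of type e, W must be the function: W : <e,<<<e,<s,s>>,e>,<t,<t,<s,e>>>>>.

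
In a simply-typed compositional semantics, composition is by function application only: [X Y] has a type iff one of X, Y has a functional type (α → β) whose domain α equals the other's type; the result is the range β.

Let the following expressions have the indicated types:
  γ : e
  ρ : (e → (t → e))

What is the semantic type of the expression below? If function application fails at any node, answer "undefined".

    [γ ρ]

(t → e)

[γ ρ]: (e → (t → e)) applied to e yields (t → e).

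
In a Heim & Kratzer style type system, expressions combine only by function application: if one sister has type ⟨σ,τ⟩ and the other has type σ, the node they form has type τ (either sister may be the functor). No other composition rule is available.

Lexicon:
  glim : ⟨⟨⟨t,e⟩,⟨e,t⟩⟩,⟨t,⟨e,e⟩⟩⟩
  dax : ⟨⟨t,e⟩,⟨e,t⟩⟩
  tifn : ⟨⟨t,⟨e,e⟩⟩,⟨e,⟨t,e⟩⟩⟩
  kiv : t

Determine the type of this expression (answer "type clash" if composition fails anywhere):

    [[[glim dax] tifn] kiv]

type clash

[glim dax]: ⟨⟨⟨t,e⟩,⟨e,t⟩⟩,⟨t,⟨e,e⟩⟩⟩ applied to ⟨⟨t,e⟩,⟨e,t⟩⟩ yields ⟨t,⟨e,e⟩⟩.
[[glim dax] tifn]: ⟨⟨t,⟨e,e⟩⟩,⟨e,⟨t,e⟩⟩⟩ applied to ⟨t,⟨e,e⟩⟩ yields ⟨e,⟨t,e⟩⟩.
[[[glim dax] tifn] kiv]: ⟨e,⟨t,e⟩⟩ with t — neither is a function whose domain matches the other; composition fails here.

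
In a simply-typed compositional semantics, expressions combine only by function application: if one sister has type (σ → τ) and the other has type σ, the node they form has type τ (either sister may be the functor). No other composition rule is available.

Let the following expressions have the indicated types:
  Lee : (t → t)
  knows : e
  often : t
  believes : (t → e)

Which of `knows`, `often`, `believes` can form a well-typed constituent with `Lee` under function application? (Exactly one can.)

often

knows : e — no; Lee wants t, and knows wants nothing (atomic).
often — combines: Lee : (t → t) takes often : t as argument, giving t.
believes : (t → e) — no; Lee wants t, and believes wants t.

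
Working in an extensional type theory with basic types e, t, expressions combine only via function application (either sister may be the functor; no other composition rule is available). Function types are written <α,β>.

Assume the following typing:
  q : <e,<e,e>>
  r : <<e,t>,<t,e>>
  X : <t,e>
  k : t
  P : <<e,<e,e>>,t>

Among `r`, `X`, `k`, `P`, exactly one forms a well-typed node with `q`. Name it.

r : <<e,t>,<t,e>> — q needs e; r needs <e,t>; neither fits.
X : <t,e> — q needs e; X needs t; neither fits.
k : t — q needs e; k needs nothing (atomic); neither fits.
P — combines: P : <<e,<e,e>>,t> takes q : <e,<e,e>> as argument, giving t.

P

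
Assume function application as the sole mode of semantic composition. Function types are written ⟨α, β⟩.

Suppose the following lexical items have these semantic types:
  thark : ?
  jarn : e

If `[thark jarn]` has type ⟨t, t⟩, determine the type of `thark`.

⟨e, ⟨t, t⟩⟩

For [thark jarn] to have type ⟨t, t⟩ with jarn of type e, thark must be the function: thark : ⟨e, ⟨t, t⟩⟩.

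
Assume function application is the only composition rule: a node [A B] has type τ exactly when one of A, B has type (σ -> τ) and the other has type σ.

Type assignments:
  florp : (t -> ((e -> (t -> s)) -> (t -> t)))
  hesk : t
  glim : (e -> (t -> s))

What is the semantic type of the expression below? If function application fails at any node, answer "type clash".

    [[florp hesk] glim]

[florp hesk]: florp is (t -> ((e -> (t -> s)) -> (t -> t))), hesk is t; result ((e -> (t -> s)) -> (t -> t)).
[[florp hesk] glim]: [florp hesk] is ((e -> (t -> s)) -> (t -> t)), glim is (e -> (t -> s)); result (t -> t).

(t -> t)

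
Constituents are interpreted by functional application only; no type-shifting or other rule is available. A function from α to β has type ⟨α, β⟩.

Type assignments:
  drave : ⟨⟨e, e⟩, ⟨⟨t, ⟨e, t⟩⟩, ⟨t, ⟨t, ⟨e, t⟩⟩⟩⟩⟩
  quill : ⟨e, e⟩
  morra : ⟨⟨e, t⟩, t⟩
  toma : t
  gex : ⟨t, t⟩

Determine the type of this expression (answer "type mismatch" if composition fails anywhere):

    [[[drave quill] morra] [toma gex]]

type mismatch

[drave quill] — drave of type ⟨⟨e, e⟩, ⟨⟨t, ⟨e, t⟩⟩, ⟨t, ⟨t, ⟨e, t⟩⟩⟩⟩⟩ combines with quill of type ⟨e, e⟩: type ⟨⟨t, ⟨e, t⟩⟩, ⟨t, ⟨t, ⟨e, t⟩⟩⟩⟩.
[[drave quill] morra]: ⟨⟨t, ⟨e, t⟩⟩, ⟨t, ⟨t, ⟨e, t⟩⟩⟩⟩ and ⟨⟨e, t⟩, t⟩ cannot combine by function application — type clash.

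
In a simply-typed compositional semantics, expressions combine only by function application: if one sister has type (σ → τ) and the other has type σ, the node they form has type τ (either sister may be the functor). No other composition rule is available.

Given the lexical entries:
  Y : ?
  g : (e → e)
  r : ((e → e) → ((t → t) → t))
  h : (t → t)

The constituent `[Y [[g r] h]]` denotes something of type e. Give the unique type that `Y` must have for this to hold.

[Y [[g r] h]] is required to be e. [[g r] h] : t cannot yield e as functor, so Y : (t → e).

(t → e)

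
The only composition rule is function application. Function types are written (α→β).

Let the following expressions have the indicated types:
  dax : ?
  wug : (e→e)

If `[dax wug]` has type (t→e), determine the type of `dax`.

((e→e)→(t→e))

For [dax wug] to have type (t→e) with wug of type (e→e), dax must be the function: dax : ((e→e)→(t→e)).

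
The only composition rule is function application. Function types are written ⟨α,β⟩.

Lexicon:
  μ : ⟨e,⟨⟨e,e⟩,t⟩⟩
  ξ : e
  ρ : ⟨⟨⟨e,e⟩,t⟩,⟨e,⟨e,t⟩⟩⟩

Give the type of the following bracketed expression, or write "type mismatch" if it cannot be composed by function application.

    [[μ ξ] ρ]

⟨e,⟨e,t⟩⟩

[μ ξ] — μ of type ⟨e,⟨⟨e,e⟩,t⟩⟩ combines with ξ of type e: type ⟨⟨e,e⟩,t⟩.
[[μ ξ] ρ] — ρ of type ⟨⟨⟨e,e⟩,t⟩,⟨e,⟨e,t⟩⟩⟩ combines with [μ ξ] of type ⟨⟨e,e⟩,t⟩: type ⟨e,⟨e,t⟩⟩.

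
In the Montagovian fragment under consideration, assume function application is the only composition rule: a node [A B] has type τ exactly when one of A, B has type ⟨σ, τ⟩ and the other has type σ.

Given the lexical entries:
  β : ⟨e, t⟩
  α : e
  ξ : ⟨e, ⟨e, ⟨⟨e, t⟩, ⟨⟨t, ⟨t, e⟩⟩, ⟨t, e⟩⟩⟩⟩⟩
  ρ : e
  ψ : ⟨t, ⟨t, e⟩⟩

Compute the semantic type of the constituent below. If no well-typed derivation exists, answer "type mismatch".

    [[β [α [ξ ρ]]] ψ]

⟨t, e⟩

[ξ ρ]: ξ is ⟨e, ⟨e, ⟨⟨e, t⟩, ⟨⟨t, ⟨t, e⟩⟩, ⟨t, e⟩⟩⟩⟩⟩, ρ is e; result ⟨e, ⟨⟨e, t⟩, ⟨⟨t, ⟨t, e⟩⟩, ⟨t, e⟩⟩⟩⟩.
[α [ξ ρ]]: [ξ ρ] is ⟨e, ⟨⟨e, t⟩, ⟨⟨t, ⟨t, e⟩⟩, ⟨t, e⟩⟩⟩⟩, α is e; result ⟨⟨e, t⟩, ⟨⟨t, ⟨t, e⟩⟩, ⟨t, e⟩⟩⟩.
[β [α [ξ ρ]]]: [α [ξ ρ]] is ⟨⟨e, t⟩, ⟨⟨t, ⟨t, e⟩⟩, ⟨t, e⟩⟩⟩, β is ⟨e, t⟩; result ⟨⟨t, ⟨t, e⟩⟩, ⟨t, e⟩⟩.
[[β [α [ξ ρ]]] ψ]: [β [α [ξ ρ]]] is ⟨⟨t, ⟨t, e⟩⟩, ⟨t, e⟩⟩, ψ is ⟨t, ⟨t, e⟩⟩; result ⟨t, e⟩.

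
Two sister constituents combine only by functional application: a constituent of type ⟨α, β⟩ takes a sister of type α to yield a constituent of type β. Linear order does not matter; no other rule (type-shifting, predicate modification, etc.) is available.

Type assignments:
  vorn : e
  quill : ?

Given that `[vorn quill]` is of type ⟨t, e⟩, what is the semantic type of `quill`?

⟨e, ⟨t, e⟩⟩

[vorn quill] is required to be ⟨t, e⟩. vorn : e cannot yield ⟨t, e⟩ as functor, so quill : ⟨e, ⟨t, e⟩⟩.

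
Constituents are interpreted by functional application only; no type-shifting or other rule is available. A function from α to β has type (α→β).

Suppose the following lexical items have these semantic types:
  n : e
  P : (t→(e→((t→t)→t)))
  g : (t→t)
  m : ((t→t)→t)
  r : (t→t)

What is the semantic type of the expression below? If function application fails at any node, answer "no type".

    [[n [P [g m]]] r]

t

[g m]: functor m : ((t→t)→t), argument g : (t→t); result t.
[P [g m]]: functor P : (t→(e→((t→t)→t))), argument [g m] : t; result (e→((t→t)→t)).
[n [P [g m]]]: functor [P [g m]] : (e→((t→t)→t)), argument n : e; result ((t→t)→t).
[[n [P [g m]]] r]: functor [n [P [g m]]] : ((t→t)→t), argument r : (t→t); result t.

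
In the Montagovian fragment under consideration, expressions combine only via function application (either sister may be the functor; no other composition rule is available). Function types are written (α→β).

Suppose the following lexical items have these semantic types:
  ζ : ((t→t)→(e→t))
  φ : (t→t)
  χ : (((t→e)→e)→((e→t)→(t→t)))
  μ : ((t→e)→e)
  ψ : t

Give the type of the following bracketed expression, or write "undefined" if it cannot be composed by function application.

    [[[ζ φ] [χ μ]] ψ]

[ζ φ]: ((t→t)→(e→t)) applied to (t→t) yields (e→t).
[χ μ]: (((t→e)→e)→((e→t)→(t→t))) applied to ((t→e)→e) yields ((e→t)→(t→t)).
[[ζ φ] [χ μ]]: ((e→t)→(t→t)) applied to (e→t) yields (t→t).
[[[ζ φ] [χ μ]] ψ]: (t→t) applied to t yields t.

t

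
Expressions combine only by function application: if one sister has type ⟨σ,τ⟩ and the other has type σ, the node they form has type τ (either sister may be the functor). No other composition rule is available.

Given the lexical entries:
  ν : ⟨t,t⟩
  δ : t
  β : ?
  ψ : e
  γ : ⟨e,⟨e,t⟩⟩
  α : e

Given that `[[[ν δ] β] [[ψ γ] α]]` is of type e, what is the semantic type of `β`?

At [[[ν δ] β] [[ψ γ] α]] (required: e): [[ψ γ] α] is t, which is not a function with range e; hence [[ν δ] β] is the functor — type ⟨t,e⟩.
At [[ν δ] β] (required: ⟨t,e⟩): [ν δ] is t, which is not a function with range ⟨t,e⟩; hence β is the functor — type ⟨t,⟨t,e⟩⟩.

⟨t,⟨t,e⟩⟩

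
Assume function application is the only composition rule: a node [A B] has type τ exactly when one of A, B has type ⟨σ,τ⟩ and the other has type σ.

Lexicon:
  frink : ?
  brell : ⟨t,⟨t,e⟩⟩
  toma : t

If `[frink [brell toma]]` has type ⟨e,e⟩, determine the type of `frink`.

⟨⟨t,e⟩,⟨e,e⟩⟩

At [frink [brell toma]] (required: ⟨e,e⟩): [brell toma] is ⟨t,e⟩, which is not a function with range ⟨e,e⟩; hence frink is the functor — type ⟨⟨t,e⟩,⟨e,e⟩⟩.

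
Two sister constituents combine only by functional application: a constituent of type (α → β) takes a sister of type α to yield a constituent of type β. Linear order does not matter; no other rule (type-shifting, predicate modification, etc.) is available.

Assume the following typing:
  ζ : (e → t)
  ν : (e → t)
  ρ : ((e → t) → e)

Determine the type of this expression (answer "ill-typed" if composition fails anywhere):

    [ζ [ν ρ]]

[ν ρ]: functor ρ : ((e → t) → e), argument ν : (e → t); result e.
[ζ [ν ρ]]: functor ζ : (e → t), argument [ν ρ] : e; result t.

t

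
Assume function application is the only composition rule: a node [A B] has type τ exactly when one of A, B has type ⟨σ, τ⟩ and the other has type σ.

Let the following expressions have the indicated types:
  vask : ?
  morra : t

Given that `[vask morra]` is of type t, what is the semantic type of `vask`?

⟨t, t⟩

[vask morra] must have type t. The sister morra has type t; that is not a function onto t, so vask must be the functor, of type ⟨t, t⟩.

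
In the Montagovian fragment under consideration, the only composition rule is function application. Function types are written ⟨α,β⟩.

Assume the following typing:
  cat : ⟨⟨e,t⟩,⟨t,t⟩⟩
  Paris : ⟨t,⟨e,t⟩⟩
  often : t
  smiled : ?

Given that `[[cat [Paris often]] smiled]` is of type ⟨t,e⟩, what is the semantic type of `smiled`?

⟨⟨t,t⟩,⟨t,e⟩⟩

At [[cat [Paris often]] smiled] (required: ⟨t,e⟩): [cat [Paris often]] is ⟨t,t⟩, which is not a function with range ⟨t,e⟩; hence smiled is the functor — type ⟨⟨t,t⟩,⟨t,e⟩⟩.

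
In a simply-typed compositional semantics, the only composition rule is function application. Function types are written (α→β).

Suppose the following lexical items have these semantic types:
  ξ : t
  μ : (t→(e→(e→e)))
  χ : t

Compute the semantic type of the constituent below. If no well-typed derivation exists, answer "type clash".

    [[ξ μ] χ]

[ξ μ]: μ is (t→(e→(e→e))), ξ is t; result (e→(e→e)).
[[ξ μ] χ]: (e→(e→e)) and t cannot combine by function application — type clash.

type clash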